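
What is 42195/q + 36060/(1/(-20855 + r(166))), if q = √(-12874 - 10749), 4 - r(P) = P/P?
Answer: -751923120 - 42195*I*√23623/23623 ≈ -7.5192e+8 - 274.53*I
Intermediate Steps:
r(P) = 3 (r(P) = 4 - P/P = 4 - 1*1 = 4 - 1 = 3)
q = I*√23623 (q = √(-23623) = I*√23623 ≈ 153.7*I)
42195/q + 36060/(1/(-20855 + r(166))) = 42195/((I*√23623)) + 36060/(1/(-20855 + 3)) = 42195*(-I*√23623/23623) + 36060/(1/(-20852)) = -42195*I*√23623/23623 + 36060/(-1/20852) = -42195*I*√23623/23623 + 36060*(-20852) = -42195*I*√23623/23623 - 751923120 = -751923120 - 42195*I*√23623/23623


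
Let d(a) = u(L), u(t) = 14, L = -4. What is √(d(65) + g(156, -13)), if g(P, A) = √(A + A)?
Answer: √(14 + I*√26) ≈ 3.8013 + 0.6707*I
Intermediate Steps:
d(a) = 14
g(P, A) = √2*√A (g(P, A) = √(2*A) = √2*√A)
√(d(65) + g(156, -13)) = √(14 + √2*√(-13)) = √(14 + √2*(I*√13)) = √(14 + I*√26)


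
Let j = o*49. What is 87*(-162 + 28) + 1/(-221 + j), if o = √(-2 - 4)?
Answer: -737333747/63247 - 49*I*√6/63247 ≈ -11658.0 - 0.0018977*I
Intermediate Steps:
o = I*√6 (o = √(-6) = I*√6 ≈ 2.4495*I)
j = 49*I*√6 (j = (I*√6)*49 = 49*I*√6 ≈ 120.03*I)
87*(-162 + 28) + 1/(-221 + j) = 87*(-162 + 28) + 1/(-221 + 49*I*√6) = 87*(-134) + 1/(-221 + 49*I*√6) = -11658 + 1/(-221 + 49*I*√6)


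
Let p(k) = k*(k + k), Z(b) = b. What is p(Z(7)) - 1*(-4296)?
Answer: 4394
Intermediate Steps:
p(k) = 2*k**2 (p(k) = k*(2*k) = 2*k**2)
p(Z(7)) - 1*(-4296) = 2*7**2 - 1*(-4296) = 2*49 + 4296 = 98 + 4296 = 4394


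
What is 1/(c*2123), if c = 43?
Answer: 1/91289 ≈ 1.0954e-5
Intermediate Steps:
1/(c*2123) = 1/(43*2123) = 1/91289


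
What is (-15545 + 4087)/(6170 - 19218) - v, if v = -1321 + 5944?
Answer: -30154723/6524 ≈ -4622.1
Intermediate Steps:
v = 4623
(-15545 + 4087)/(6170 - 19218) - v = (-15545 + 4087)/(6170 - 19218) - 1*4623 = -11458/(-13048) - 4623 = -11458*(-1/13048) - 4623 = 5729/6524 - 4623 = -30154723/6524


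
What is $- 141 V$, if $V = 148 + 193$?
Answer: $-48081$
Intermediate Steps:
$V = 341$
$- 141 V = \left(-141\right) 341 = -48081$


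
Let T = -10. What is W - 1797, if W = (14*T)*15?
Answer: -3897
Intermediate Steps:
W = -2100 (W = (14*(-10))*15 = -140*15 = -2100)
W - 1797 = -2100 - 1797 = -3897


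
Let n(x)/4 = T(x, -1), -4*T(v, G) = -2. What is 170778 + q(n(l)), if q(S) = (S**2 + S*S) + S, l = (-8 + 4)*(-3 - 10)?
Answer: 170788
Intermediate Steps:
T(v, G) = 1/2 (T(v, G) = -1/4*(-2) = 1/2)
l = 52 (l = -4*(-13) = 52)
n(x) = 2 (n(x) = 4*(1/2) = 2)
q(S) = S + 2*S**2 (q(S) = (S**2 + S**2) + S = 2*S**2 + S = S + 2*S**2)
170778 + q(n(l)) = 170778 + 2*(1 + 2*2) = 170778 + 2*(1 + 4) = 170778 + 2*5 = 170778 + 10 = 170788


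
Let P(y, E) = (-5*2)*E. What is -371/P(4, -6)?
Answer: -371/60 ≈ -6.1833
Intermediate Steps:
P(y, E) = -10*E
-371/P(4, -6) = -371/(-10*(-6)) = -371/60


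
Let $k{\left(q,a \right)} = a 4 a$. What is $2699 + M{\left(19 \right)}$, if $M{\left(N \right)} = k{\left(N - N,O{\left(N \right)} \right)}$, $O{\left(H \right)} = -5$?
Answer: $2799$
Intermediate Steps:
$k{\left(q,a \right)} = 4 a^{2}$ ($k{\left(q,a \right)} = 4 a a = 4 a^{2}$)
$M{\left(N \right)} = 100$ ($M{\left(N \right)} = 4 \left(-5\right)^{2} = 4 \cdot 25 = 100$)
$2699 + M{\left(19 \right)} = 2699 + 100 = 2799$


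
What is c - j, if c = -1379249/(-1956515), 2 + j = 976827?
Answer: -1911171385626/1956515 ≈ -9.7682e+5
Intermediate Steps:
j = 976825 (j = -2 + 976827 = 976825)
c = 1379249/1956515 (c = -1379249*(-1/1956515) = 1379249/1956515 ≈ 0.70495)
c - j = 1379249/1956515 - 1*976825 = 1379249/1956515 - 976825 = -1911171385626/1956515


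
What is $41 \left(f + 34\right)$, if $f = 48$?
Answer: $3362$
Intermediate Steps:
$41 \left(f + 34\right) = 41 \left(48 + 34\right) = 41 \cdot 82 = 3362$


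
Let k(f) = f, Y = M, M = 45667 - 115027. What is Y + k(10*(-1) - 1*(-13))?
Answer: -69357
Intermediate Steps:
M = -69360
Y = -69360
Y + k(10*(-1) - 1*(-13)) = -69360 + (10*(-1) - 1*(-13)) = -69360 + (-10 + 13) = -69360 + 3 = -69357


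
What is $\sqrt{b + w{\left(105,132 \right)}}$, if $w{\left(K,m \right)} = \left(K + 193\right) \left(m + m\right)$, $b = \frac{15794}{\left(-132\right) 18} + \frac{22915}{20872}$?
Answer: $\frac{\sqrt{83970760275884658}}{1033164} \approx 280.48$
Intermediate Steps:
$b = - \frac{34400791}{6198984}$ ($b = \frac{15794}{-2376} + 22915 \cdot \frac{1}{20872} = 15794 \left(- \frac{1}{2376}\right) + \frac{22915}{20872} = - \frac{7897}{1188} + \frac{22915}{20872} = - \frac{34400791}{6198984} \approx -5.5494$)
$w{\left(K,m \right)} = 2 m \left(193 + K\right)$ ($w{\left(K,m \right)} = \left(193 + K\right) 2 m = 2 m \left(193 + K\right)$)
$\sqrt{b + w{\left(105,132 \right)}} = \sqrt{- \frac{34400791}{6198984} + 2 \cdot 132 \left(193 + 105\right)} = \sqrt{- \frac{34400791}{6198984} + 2 \cdot 132 \cdot 298} = \sqrt{- \frac{34400791}{6198984} + 78672} = \sqrt{\frac{487652068457}{6198984}} = \frac{\sqrt{83970760275884658}}{1033164}$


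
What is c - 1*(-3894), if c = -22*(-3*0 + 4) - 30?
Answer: 3776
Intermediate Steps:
c = -118 (c = -22*(0 + 4) - 30 = -22*4 - 30 = -88 - 30 = -118)
c - 1*(-3894) = -118 - 1*(-3894) = -118 + 3894 = 3776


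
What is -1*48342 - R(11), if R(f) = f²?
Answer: -48463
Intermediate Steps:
-1*48342 - R(11) = -1*48342 - 1*11² = -48342 - 1*121 = -48342 - 121 = -48463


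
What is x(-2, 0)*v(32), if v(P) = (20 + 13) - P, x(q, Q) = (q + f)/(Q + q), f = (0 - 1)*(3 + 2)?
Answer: 7/2 ≈ 3.5000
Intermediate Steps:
f = -5 (f = -1*5 = -5)
x(q, Q) = (-5 + q)/(Q + q) (x(q, Q) = (q - 5)/(Q + q) = (-5 + q)/(Q + q))
v(P) = 33 - P
x(-2, 0)*v(32) = ((-5 - 2)/(0 - 2))*(33 - 1*32) = (-7/(-2))*(33 - 32) = -1/2*(-7)*1 = (7/2)*1 = 7/2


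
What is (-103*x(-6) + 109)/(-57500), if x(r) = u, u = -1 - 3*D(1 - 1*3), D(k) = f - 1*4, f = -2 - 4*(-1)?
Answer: 203/28750 ≈ 0.0070609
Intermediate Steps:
f = 2 (f = -2 + 4 = 2)
D(k) = -2 (D(k) = 2 - 1*4 = 2 - 4 = -2)
u = 5 (u = -1 - 3*(-2) = -1 + 6 = 5)
x(r) = 5
(-103*x(-6) + 109)/(-57500) = (-103*5 + 109)/(-57500) = (-515 + 109)*(-1/57500) = -406*(-1/57500) = 203/28750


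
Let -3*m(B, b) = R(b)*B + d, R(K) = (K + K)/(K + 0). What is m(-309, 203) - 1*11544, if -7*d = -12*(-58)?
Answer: -79134/7 ≈ -11305.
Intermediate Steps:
R(K) = 2 (R(K) = (2*K)/K = 2)
d = -696/7 (d = -(-12)*(-58)/7 = -1/7*696 = -696/7 ≈ -99.429)
m(B, b) = 232/7 - 2*B/3 (m(B, b) = -(2*B - 696/7)/3 = -(-696/7 + 2*B)/3 = 232/7 - 2*B/3)
m(-309, 203) - 1*11544 = (232/7 - 2/3*(-309)) - 1*11544 = (232/7 + 206) - 11544 = 1674/7 - 11544 = -79134/7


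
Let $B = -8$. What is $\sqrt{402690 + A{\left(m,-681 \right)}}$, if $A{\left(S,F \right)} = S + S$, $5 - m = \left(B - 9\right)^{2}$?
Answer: $\sqrt{402122} \approx 634.13$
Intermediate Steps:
$m = -284$ ($m = 5 - \left(-8 - 9\right)^{2} = 5 - \left(-17\right)^{2} = 5 - 289 = -284$)
$A{\left(S,F \right)} = 2 S$
$\sqrt{402690 + A{\left(m,-681 \right)}} = \sqrt{402690 + 2 \left(-284\right)} = \sqrt{402690 - 568} = \sqrt{402122}$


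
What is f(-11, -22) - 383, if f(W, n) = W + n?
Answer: -416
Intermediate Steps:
f(-11, -22) - 383 = (-11 - 22) - 383 = -33 - 383 = -416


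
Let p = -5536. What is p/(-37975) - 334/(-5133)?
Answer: 41099938/194925675 ≈ 0.21085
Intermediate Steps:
p/(-37975) - 334/(-5133) = -5536/(-37975) - 334/(-5133) = -5536*(-1/37975) - 334*(-1/5133) = 5536/37975 + 334/5133 = 41099938/194925675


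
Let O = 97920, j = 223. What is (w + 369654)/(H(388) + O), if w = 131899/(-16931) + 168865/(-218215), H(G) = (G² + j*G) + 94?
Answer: 45523044956377/41266444744151 ≈ 1.1031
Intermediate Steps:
H(G) = 94 + G² + 223*G (H(G) = (G² + 223*G) + 94 = 94 + G² + 223*G)
w = -6328278720/738919633 (w = 131899*(-1/16931) + 168865*(-1/218215) = -131899/16931 - 33773/43643 = -6328278720/738919633 ≈ -8.5642)
(w + 369654)/(H(388) + O) = (-6328278720/738919633 + 369654)/((94 + 388² + 223*388) + 97920) = 273138269738262/(738919633*((94 + 150544 + 86524) + 97920)) = 273138269738262/(738919633*(237162 + 97920)) = (273138269738262/738919633)/335082 = (273138269738262/738919633)*(1/335082) = 45523044956377/41266444744151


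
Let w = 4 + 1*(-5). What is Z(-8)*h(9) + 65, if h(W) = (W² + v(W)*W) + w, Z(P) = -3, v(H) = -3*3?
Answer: 68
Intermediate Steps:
v(H) = -9
w = -1 (w = 4 - 5 = -1)
h(W) = -1 + W² - 9*W (h(W) = (W² - 9*W) - 1 = -1 + W² - 9*W)
Z(-8)*h(9) + 65 = -3*(-1 + 9² - 9*9) + 65 = -3*(-1 + 81 - 81) + 65 = -3*(-1) + 65 = 3 + 65 = 68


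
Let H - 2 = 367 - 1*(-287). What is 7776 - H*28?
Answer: -10592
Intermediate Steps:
H = 656 (H = 2 + (367 - 1*(-287)) = 2 + (367 + 287) = 2 + 654 = 656)
7776 - H*28 = 7776 - 656*28 = 7776 - 1*18368 = 7776 - 18368 = -10592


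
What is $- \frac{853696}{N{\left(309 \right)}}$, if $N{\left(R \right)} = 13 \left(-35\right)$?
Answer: $\frac{853696}{455} \approx 1876.3$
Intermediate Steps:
$N{\left(R \right)} = -455$
$- \frac{853696}{N{\left(309 \right)}} = - \frac{853696}{-455} = \left(-853696\right) \left(- \frac{1}{455}\right) = \frac{853696}{455}$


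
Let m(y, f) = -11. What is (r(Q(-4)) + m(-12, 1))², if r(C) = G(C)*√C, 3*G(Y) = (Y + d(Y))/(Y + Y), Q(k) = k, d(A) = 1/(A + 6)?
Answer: 69647/576 - 77*I/12 ≈ 120.91 - 6.4167*I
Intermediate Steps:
d(A) = 1/(6 + A)
G(Y) = (Y + 1/(6 + Y))/(6*Y) (G(Y) = ((Y + 1/(6 + Y))/(Y + Y))/3 = ((Y + 1/(6 + Y))/((2*Y)))/3 = ((Y + 1/(6 + Y))*(1/(2*Y)))/3 = ((Y + 1/(6 + Y))/(2*Y))/3 = (Y + 1/(6 + Y))/(6*Y))
r(C) = (1 + C*(6 + C))/(6*√C*(6 + C)) (r(C) = ((1 + C*(6 + C))/(6*C*(6 + C)))*√C = (1 + C*(6 + C))/(6*√C*(6 + C)))
(r(Q(-4)) + m(-12, 1))² = ((1 - 4*(6 - 4))/(6*√(-4)*(6 - 4)) - 11)² = ((⅙)*(-I/2)*(1 - 4*2)/2 - 11)² = ((⅙)*(-I/2)*(½)*(1 - 8) - 11)² = ((⅙)*(-I/2)*(½)*(-7) - 11)² = (7*I/24 - 11)² = (-11 + 7*I/24)²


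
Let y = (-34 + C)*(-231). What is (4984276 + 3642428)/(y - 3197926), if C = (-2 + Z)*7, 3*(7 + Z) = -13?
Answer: -539169/198032 ≈ -2.7226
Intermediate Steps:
Z = -34/3 (Z = -7 + (1/3)*(-13) = -7 - 13/3 = -34/3 ≈ -11.333)
C = -280/3 (C = (-2 - 34/3)*7 = -40/3*7 = -280/3 ≈ -93.333)
y = 29414 (y = (-34 - 280/3)*(-231) = -382/3*(-231) = 29414)
(4984276 + 3642428)/(y - 3197926) = (4984276 + 3642428)/(29414 - 3197926) = 8626704/(-3168512) = 8626704*(-1/3168512) = -539169/198032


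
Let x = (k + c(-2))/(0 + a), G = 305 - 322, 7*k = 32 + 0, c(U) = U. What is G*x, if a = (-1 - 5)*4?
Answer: 51/28 ≈ 1.8214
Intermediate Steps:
k = 32/7 (k = (32 + 0)/7 = (⅐)*32 = 32/7 ≈ 4.5714)
a = -24 (a = -6*4 = -24)
G = -17
x = -3/28 (x = (32/7 - 2)/(0 - 24) = (18/7)/(-24) = (18/7)*(-1/24) = -3/28 ≈ -0.10714)
G*x = -17*(-3/28) = 51/28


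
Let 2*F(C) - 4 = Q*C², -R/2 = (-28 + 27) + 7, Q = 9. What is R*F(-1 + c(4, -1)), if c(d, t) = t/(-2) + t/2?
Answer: -78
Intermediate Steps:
c(d, t) = 0 (c(d, t) = t*(-½) + t*(½) = -t/2 + t/2 = 0)
R = -12 (R = -2*((-28 + 27) + 7) = -2*(-1 + 7) = -2*6 = -12)
F(C) = 2 + 9*C²/2 (F(C) = 2 + (9*C²)/2 = 2 + 9*C²/2)
R*F(-1 + c(4, -1)) = -12*(2 + 9*(-1 + 0)²/2) = -12*(2 + (9/2)*(-1)²) = -12*(2 + (9/2)*1) = -12*(2 + 9/2) = -12*13/2 = -78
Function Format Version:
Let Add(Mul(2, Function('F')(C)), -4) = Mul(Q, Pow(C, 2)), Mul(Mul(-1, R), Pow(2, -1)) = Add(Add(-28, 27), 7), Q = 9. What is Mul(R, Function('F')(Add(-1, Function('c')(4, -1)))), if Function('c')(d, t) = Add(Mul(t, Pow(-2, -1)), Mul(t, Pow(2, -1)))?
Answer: -78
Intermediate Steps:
Function('c')(d, t) = 0 (Function('c')(d, t) = Add(Mul(t, Rational(-1, 2)), Mul(t, Rational(1, 2))) = Add(Mul(Rational(-1, 2), t), Mul(Rational(1, 2), t)) = 0)
R = -12 (R = Mul(-2, Add(Add(-28, 27), 7)) = Mul(-2, Add(-1, 7)) = Mul(-2, 6) = -12)
Function('F')(C) = Add(2, Mul(Rational(9, 2), Pow(C, 2))) (Function('F')(C) = Add(2, Mul(Rational(1, 2), Mul(9, Pow(C, 2)))) = Add(2, Mul(Rational(9, 2), Pow(C, 2))))
Mul(R, Function('F')(Add(-1, Function('c')(4, -1)))) = Mul(-12, Add(2, Mul(Rational(9, 2), Pow(Add(-1, 0), 2)))) = Mul(-12, Add(2, Mul(Rational(9, 2), Pow(-1, 2)))) = Mul(-12, Add(2, Mul(Rational(9, 2), 1))) = Mul(-12, Add(2, Rational(9, 2))) = Mul(-12, Rational(13, 2)) = -78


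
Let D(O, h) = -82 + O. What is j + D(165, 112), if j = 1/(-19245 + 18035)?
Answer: 100429/1210 ≈ 82.999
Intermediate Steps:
j = -1/1210 (j = 1/(-1210) = -1/1210 ≈ -0.00082645)
j + D(165, 112) = -1/1210 + (-82 + 165) = -1/1210 + 83 = 100429/1210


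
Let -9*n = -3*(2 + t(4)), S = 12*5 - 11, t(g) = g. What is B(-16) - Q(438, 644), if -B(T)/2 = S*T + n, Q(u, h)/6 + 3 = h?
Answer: -2282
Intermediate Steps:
Q(u, h) = -18 + 6*h
S = 49 (S = 60 - 11 = 49)
n = 2 (n = -(-1)*(2 + 4)/3 = -(-1)*6/3 = -⅑*(-18) = 2)
B(T) = -4 - 98*T (B(T) = -2*(49*T + 2) = -2*(2 + 49*T) = -4 - 98*T)
B(-16) - Q(438, 644) = (-4 - 98*(-16)) - (-18 + 6*644) = (-4 + 1568) - (-18 + 3864) = 1564 - 1*3846 = 1564 - 3846 = -2282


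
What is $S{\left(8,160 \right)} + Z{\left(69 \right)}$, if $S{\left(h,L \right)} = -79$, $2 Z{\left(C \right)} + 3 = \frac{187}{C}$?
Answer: $- \frac{5461}{69} \approx -79.145$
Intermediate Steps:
$Z{\left(C \right)} = - \frac{3}{2} + \frac{187}{2 C}$ ($Z{\left(C \right)} = - \frac{3}{2} + \frac{187 \frac{1}{C}}{2} = - \frac{3}{2} + \frac{187}{2 C}$)
$S{\left(8,160 \right)} + Z{\left(69 \right)} = -79 + \frac{187 - 207}{2 \cdot 69} = -79 + \frac{1}{2} \cdot \frac{1}{69} \left(187 - 207\right) = -79 + \frac{1}{2} \cdot \frac{1}{69} \left(-20\right) = -79 - \frac{10}{69} = - \frac{5461}{69}$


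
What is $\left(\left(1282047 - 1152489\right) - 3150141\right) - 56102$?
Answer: $-3076685$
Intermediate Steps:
$\left(\left(1282047 - 1152489\right) - 3150141\right) - 56102 = \left(129558 - 3150141\right) - 56102 = -3020583 - 56102 = -3076685$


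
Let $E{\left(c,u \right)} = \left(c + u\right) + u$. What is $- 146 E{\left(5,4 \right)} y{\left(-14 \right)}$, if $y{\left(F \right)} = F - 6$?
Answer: $37960$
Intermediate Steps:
$E{\left(c,u \right)} = c + 2 u$
$y{\left(F \right)} = -6 + F$
$- 146 E{\left(5,4 \right)} y{\left(-14 \right)} = - 146 \left(5 + 2 \cdot 4\right) \left(-6 - 14\right) = - 146 \left(5 + 8\right) \left(-20\right) = \left(-146\right) 13 \left(-20\right) = \left(-1898\right) \left(-20\right) = 37960$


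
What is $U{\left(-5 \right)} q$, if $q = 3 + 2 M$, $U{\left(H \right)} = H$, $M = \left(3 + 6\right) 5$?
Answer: $-465$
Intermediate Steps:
$M = 45$ ($M = 9 \cdot 5 = 45$)
$q = 93$ ($q = 3 + 2 \cdot 45 = 3 + 90 = 93$)
$U{\left(-5 \right)} q = \left(-5\right) 93 = -465$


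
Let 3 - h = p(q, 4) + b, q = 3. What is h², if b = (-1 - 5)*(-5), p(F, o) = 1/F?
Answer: 6724/9 ≈ 747.11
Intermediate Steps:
b = 30 (b = -6*(-5) = 30)
h = -82/3 (h = 3 - (1/3 + 30) = 3 - (⅓ + 30) = 3 - 1*91/3 = 3 - 91/3 = -82/3 ≈ -27.333)
h² = (-82/3)² = 6724/9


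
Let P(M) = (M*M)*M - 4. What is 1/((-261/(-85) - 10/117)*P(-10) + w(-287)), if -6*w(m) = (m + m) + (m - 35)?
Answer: -9945/28320628 ≈ -0.00035116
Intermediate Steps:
P(M) = -4 + M**3 (P(M) = M**2*M - 4 = M**3 - 4 = -4 + M**3)
w(m) = 35/6 - m/2 (w(m) = -((m + m) + (m - 35))/6 = -(2*m + (-35 + m))/6 = -(-35 + 3*m)/6 = 35/6 - m/2)
1/((-261/(-85) - 10/117)*P(-10) + w(-287)) = 1/((-261/(-85) - 10/117)*(-4 + (-10)**3) + (35/6 - 1/2*(-287))) = 1/((-261*(-1/85) - 10*1/117)*(-4 - 1000) + (35/6 + 287/2)) = 1/((261/85 - 10/117)*(-1004) + 448/3) = 1/((29687/9945)*(-1004) + 448/3) = 1/(-29805748/9945 + 448/3) = 1/(-28320628/9945) = -9945/28320628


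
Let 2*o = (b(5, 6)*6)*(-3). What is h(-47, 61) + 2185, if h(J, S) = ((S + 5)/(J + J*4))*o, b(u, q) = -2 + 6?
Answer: 515851/235 ≈ 2195.1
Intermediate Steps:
b(u, q) = 4
o = -36 (o = ((4*6)*(-3))/2 = (24*(-3))/2 = (1/2)*(-72) = -36)
h(J, S) = -36*(5 + S)/(5*J) (h(J, S) = ((S + 5)/(J + J*4))*(-36) = ((5 + S)/(J + 4*J))*(-36) = ((5 + S)/((5*J)))*(-36) = ((5 + S)*(1/(5*J)))*(-36) = ((5 + S)/(5*J))*(-36) = -36*(5 + S)/(5*J))
h(-47, 61) + 2185 = (36/5)*(-5 - 1*61)/(-47) + 2185 = (36/5)*(-1/47)*(-5 - 61) + 2185 = (36/5)*(-1/47)*(-66) + 2185 = 2376/235 + 2185 = 515851/235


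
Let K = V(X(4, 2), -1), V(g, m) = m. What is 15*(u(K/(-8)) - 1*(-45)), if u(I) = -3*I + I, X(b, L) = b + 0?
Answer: 2685/4 ≈ 671.25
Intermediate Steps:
X(b, L) = b
K = -1
u(I) = -2*I
15*(u(K/(-8)) - 1*(-45)) = 15*(-(-2)/(-8) - 1*(-45)) = 15*(-(-2)*(-1)/8 + 45) = 15*(-2*⅛ + 45) = 15*(-¼ + 45) = 15*(179/4) = 2685/4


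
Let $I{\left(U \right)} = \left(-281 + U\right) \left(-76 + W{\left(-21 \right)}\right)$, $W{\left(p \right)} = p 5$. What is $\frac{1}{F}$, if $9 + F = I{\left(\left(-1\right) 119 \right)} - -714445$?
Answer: $\frac{1}{786836} \approx 1.2709 \cdot 10^{-6}$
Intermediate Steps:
$W{\left(p \right)} = 5 p$
$I{\left(U \right)} = 50861 - 181 U$ ($I{\left(U \right)} = \left(-281 + U\right) \left(-76 + 5 \left(-21\right)\right) = \left(-281 + U\right) \left(-76 - 105\right) = \left(-281 + U\right) \left(-181\right) = 50861 - 181 U$)
$F = 786836$ ($F = -9 + \left(\left(50861 - 181 \left(\left(-1\right) 119\right)\right) - -714445\right) = -9 + \left(\left(50861 - -21539\right) + 714445\right) = -9 + \left(\left(50861 + 21539\right) + 714445\right) = -9 + \left(72400 + 714445\right) = -9 + 786845 = 786836$)
$\frac{1}{F} = \frac{1}{786836}$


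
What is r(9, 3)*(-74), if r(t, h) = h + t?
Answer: -888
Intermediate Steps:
r(9, 3)*(-74) = (3 + 9)*(-74) = 12*(-74) = -888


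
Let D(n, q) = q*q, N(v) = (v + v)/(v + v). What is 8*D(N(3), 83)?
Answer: 55112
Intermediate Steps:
N(v) = 1 (N(v) = (2*v)/((2*v)) = (2*v)*(1/(2*v)) = 1)
D(n, q) = q²
8*D(N(3), 83) = 8*83² = 8*6889 = 55112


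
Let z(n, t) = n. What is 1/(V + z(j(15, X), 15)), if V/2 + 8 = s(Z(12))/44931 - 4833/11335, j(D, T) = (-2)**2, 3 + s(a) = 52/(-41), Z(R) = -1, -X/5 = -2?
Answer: -20881008285/268382491556 ≈ -0.077803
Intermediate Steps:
X = 10 (X = -5*(-2) = 10)
s(a) = -175/41 (s(a) = -3 + 52/(-41) = -3 + 52*(-1/41) = -3 - 52/41 = -175/41)
j(D, T) = 4
V = -351906524696/20881008285 (V = -16 + 2*(-175/41/44931 - 4833/11335) = -16 + 2*(-175/41*1/44931 - 4833*1/11335) = -16 + 2*(-175/1842171 - 4833/11335) = -16 + 2*(-8905196068/20881008285) = -16 - 17810392136/20881008285 = -351906524696/20881008285 ≈ -16.853)
1/(V + z(j(15, X), 15)) = 1/(-351906524696/20881008285 + 4) = 1/(-268382491556/20881008285) = -20881008285/268382491556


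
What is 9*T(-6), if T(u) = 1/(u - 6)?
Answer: -3/4 ≈ -0.75000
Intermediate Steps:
T(u) = 1/(-6 + u)
9*T(-6) = 9/(-6 - 6) = 9/(-12) = 9*(-1/12) = -3/4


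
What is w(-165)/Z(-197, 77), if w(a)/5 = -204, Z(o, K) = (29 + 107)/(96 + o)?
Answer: 1515/2 ≈ 757.50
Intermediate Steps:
Z(o, K) = 136/(96 + o)
w(a) = -1020 (w(a) = 5*(-204) = -1020)
w(-165)/Z(-197, 77) = -1020/(136/(96 - 197)) = -1020/(136/(-101)) = -1020/(136*(-1/101)) = -1020/(-136/101) = -1020*(-101/136) = 1515/2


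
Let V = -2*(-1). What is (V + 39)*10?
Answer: 410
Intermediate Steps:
V = 2
(V + 39)*10 = (2 + 39)*10 = 41*10 = 410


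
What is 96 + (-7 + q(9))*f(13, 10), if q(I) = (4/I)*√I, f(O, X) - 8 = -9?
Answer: 305/3 ≈ 101.67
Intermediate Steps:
f(O, X) = -1 (f(O, X) = 8 - 9 = -1)
q(I) = 4/√I
96 + (-7 + q(9))*f(13, 10) = 96 + (-7 + 4/√9)*(-1) = 96 + (-7 + 4*(⅓))*(-1) = 96 + (-7 + 4/3)*(-1) = 96 - 17/3*(-1) = 96 + 17/3 = 305/3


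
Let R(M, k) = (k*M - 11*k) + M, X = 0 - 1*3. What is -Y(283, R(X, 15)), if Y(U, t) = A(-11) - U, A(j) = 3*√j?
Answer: 283 - 3*I*√11 ≈ 283.0 - 9.9499*I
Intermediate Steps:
X = -3 (X = 0 - 3 = -3)
R(M, k) = M - 11*k + M*k (R(M, k) = (M*k - 11*k) + M = (-11*k + M*k) + M = M - 11*k + M*k)
Y(U, t) = -U + 3*I*√11 (Y(U, t) = 3*√(-11) - U = 3*(I*√11) - U = 3*I*√11 - U = -U + 3*I*√11)
-Y(283, R(X, 15)) = -(-1*283 + 3*I*√11) = -(-283 + 3*I*√11) = 283 - 3*I*√11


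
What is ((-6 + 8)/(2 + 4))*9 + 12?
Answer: 15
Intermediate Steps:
((-6 + 8)/(2 + 4))*9 + 12 = (2/6)*9 + 12 = (2*(⅙))*9 + 12 = (⅓)*9 + 12 = 3 + 12 = 15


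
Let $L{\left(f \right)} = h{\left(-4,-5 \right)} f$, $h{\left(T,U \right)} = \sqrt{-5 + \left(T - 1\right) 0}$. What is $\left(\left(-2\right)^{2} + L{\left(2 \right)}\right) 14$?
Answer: $56 + 28 i \sqrt{5} \approx 56.0 + 62.61 i$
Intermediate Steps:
$h{\left(T,U \right)} = i \sqrt{5}$ ($h{\left(T,U \right)} = \sqrt{-5 + \left(-1 + T\right) 0} = \sqrt{-5 + 0} = \sqrt{-5} = i \sqrt{5}$)
$L{\left(f \right)} = i f \sqrt{5}$ ($L{\left(f \right)} = i \sqrt{5} f = i f \sqrt{5}$)
$\left(\left(-2\right)^{2} + L{\left(2 \right)}\right) 14 = \left(\left(-2\right)^{2} + i 2 \sqrt{5}\right) 14 = \left(4 + 2 i \sqrt{5}\right) 14 = 56 + 28 i \sqrt{5}$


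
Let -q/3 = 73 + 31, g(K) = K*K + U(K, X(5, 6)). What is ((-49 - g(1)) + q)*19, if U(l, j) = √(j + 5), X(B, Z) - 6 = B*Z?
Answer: -6878 - 19*√41 ≈ -6999.7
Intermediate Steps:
X(B, Z) = 6 + B*Z
U(l, j) = √(5 + j)
g(K) = √41 + K² (g(K) = K*K + √(5 + (6 + 5*6)) = K² + √(5 + (6 + 30)) = K² + √(5 + 36) = K² + √41 = √41 + K²)
q = -312 (q = -3*(73 + 31) = -3*104 = -312)
((-49 - g(1)) + q)*19 = ((-49 - (√41 + 1²)) - 312)*19 = ((-49 - (√41 + 1)) - 312)*19 = ((-49 - (1 + √41)) - 312)*19 = ((-49 + (-1 - √41)) - 312)*19 = ((-50 - √41) - 312)*19 = (-362 - √41)*19 = -6878 - 19*√41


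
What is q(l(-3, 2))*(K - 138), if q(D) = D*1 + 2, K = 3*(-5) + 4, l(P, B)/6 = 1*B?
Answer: -2086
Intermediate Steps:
l(P, B) = 6*B (l(P, B) = 6*(1*B) = 6*B)
K = -11 (K = -15 + 4 = -11)
q(D) = 2 + D (q(D) = D + 2 = 2 + D)
q(l(-3, 2))*(K - 138) = (2 + 6*2)*(-11 - 138) = (2 + 12)*(-149) = 14*(-149) = -2086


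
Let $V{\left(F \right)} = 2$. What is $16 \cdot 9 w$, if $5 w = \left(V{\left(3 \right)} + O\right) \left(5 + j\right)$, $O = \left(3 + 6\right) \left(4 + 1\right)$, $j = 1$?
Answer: $\frac{40608}{5} \approx 8121.6$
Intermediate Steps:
$O = 45$ ($O = 9 \cdot 5 = 45$)
$w = \frac{282}{5}$ ($w = \frac{\left(2 + 45\right) \left(5 + 1\right)}{5} = \frac{47 \cdot 6}{5} = \frac{1}{5} \cdot 282 = \frac{282}{5} \approx 56.4$)
$16 \cdot 9 w = 16 \cdot 9 \cdot \frac{282}{5} = 16 \cdot \frac{2538}{5} = \frac{40608}{5}$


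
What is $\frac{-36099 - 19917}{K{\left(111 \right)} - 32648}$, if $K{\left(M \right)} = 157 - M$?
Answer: $\frac{28008}{16301} \approx 1.7182$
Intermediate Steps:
$\frac{-36099 - 19917}{K{\left(111 \right)} - 32648} = \frac{-36099 - 19917}{\left(157 - 111\right) - 32648} = - \frac{56016}{\left(157 - 111\right) - 32648} = - \frac{56016}{46 - 32648} = - \frac{56016}{-32602} = \left(-56016\right) \left(- \frac{1}{32602}\right) = \frac{28008}{16301}$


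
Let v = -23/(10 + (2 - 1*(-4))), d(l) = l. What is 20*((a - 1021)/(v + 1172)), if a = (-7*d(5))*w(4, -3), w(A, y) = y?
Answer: -293120/18729 ≈ -15.651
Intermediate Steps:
a = 105 (a = -7*5*(-3) = -35*(-3) = 105)
v = -23/16 (v = -23/(10 + (2 + 4)) = -23/(10 + 6) = -23/16 ≈ -1.4375)
20*((a - 1021)/(v + 1172)) = 20*((105 - 1021)/(-23/16 + 1172)) = 20*(-916/18729/16) = 20*(-916*16/18729) = 20*(-14656/18729) = -293120/18729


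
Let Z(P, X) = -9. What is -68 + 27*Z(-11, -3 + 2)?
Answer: -311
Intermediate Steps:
-68 + 27*Z(-11, -3 + 2) = -68 + 27*(-9) = -68 - 243 = -311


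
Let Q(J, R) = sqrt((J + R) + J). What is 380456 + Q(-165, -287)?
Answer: 380456 + I*sqrt(617) ≈ 3.8046e+5 + 24.839*I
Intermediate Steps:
Q(J, R) = sqrt(R + 2*J)
380456 + Q(-165, -287) = 380456 + sqrt(-287 + 2*(-165)) = 380456 + sqrt(-287 - 330) = 380456 + sqrt(-617) = 380456 + I*sqrt(617)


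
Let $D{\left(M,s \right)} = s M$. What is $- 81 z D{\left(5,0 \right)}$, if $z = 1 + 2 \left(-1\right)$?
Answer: $0$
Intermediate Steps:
$z = -1$ ($z = 1 - 2 = -1$)
$D{\left(M,s \right)} = M s$
$- 81 z D{\left(5,0 \right)} = \left(-81\right) \left(-1\right) 5 \cdot 0 = 81 \cdot 0 = 0$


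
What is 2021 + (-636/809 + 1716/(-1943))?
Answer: 3174159635/1571887 ≈ 2019.3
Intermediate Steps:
2021 + (-636/809 + 1716/(-1943)) = 2021 + (-636*1/809 + 1716*(-1/1943)) = 2021 + (-636/809 - 1716/1943) = 2021 - 2623992/1571887 = 3174159635/1571887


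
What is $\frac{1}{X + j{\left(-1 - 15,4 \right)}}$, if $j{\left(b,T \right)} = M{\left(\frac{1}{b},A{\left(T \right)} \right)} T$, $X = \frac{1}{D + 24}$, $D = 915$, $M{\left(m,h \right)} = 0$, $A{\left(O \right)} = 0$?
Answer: $939$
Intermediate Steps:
$X = \frac{1}{939}$ ($X = \frac{1}{915 + 24} = \frac{1}{939} \approx 0.001065$)
$j{\left(b,T \right)} = 0$ ($j{\left(b,T \right)} = 0 T = 0$)
$\frac{1}{X + j{\left(-1 - 15,4 \right)}} = \frac{1}{\frac{1}{939} + 0} = \frac{1}{\frac{1}{939}} = 939$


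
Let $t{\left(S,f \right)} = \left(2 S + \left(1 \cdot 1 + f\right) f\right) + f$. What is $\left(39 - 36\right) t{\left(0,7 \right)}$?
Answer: $189$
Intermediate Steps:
$t{\left(S,f \right)} = f + 2 S + f \left(1 + f\right)$ ($t{\left(S,f \right)} = \left(2 S + \left(1 + f\right) f\right) + f = \left(2 S + f \left(1 + f\right)\right) + f = f + 2 S + f \left(1 + f\right)$)
$\left(39 - 36\right) t{\left(0,7 \right)} = \left(39 - 36\right) \left(7^{2} + 2 \cdot 0 + 2 \cdot 7\right) = 3 \left(49 + 0 + 14\right) = 3 \cdot 63 = 189$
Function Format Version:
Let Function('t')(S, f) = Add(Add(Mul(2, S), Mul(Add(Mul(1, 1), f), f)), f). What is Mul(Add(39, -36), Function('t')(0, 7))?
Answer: 189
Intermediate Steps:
Function('t')(S, f) = Add(f, Mul(2, S), Mul(f, Add(1, f))) (Function('t')(S, f) = Add(Add(Mul(2, S), Mul(Add(1, f), f)), f) = Add(Add(Mul(2, S), Mul(f, Add(1, f))), f) = Add(f, Mul(2, S), Mul(f, Add(1, f))))
Mul(Add(39, -36), Function('t')(0, 7)) = Mul(Add(39, -36), Add(Pow(7, 2), Mul(2, 0), Mul(2, 7))) = Mul(3, Add(49, 0, 14)) = Mul(3, 63) = 189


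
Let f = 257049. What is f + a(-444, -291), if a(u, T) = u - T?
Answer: 256896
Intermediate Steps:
f + a(-444, -291) = 257049 + (-444 - 1*(-291)) = 257049 + (-444 + 291) = 257049 - 153 = 256896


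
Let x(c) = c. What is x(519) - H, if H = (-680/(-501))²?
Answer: 129807119/251001 ≈ 517.16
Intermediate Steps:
H = 462400/251001 (H = (-680*(-1/501))² = (680/501)² = 462400/251001 ≈ 1.8422)
x(519) - H = 519 - 1*462400/251001 = 519 - 462400/251001 = 129807119/251001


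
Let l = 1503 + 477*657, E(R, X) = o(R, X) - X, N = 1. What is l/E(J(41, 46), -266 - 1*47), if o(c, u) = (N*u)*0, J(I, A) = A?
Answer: 314892/313 ≈ 1006.0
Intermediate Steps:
o(c, u) = 0 (o(c, u) = (1*u)*0 = u*0 = 0)
E(R, X) = -X (E(R, X) = 0 - X = -X)
l = 314892 (l = 1503 + 313389 = 314892)
l/E(J(41, 46), -266 - 1*47) = 314892/((-(-266 - 1*47))) = 314892/((-(-266 - 47))) = 314892/((-1*(-313))) = 314892/313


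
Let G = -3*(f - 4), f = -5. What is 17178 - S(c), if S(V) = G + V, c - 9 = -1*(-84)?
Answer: 17058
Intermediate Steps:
c = 93 (c = 9 - 1*(-84) = 9 + 84 = 93)
G = 27 (G = -3*(-5 - 4) = -3*(-9) = 27)
S(V) = 27 + V
17178 - S(c) = 17178 - (27 + 93) = 17178 - 1*120 = 17178 - 120 = 17058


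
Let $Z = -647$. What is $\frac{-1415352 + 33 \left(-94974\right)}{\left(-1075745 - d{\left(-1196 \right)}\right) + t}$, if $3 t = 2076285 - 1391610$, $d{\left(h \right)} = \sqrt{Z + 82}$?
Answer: $\frac{771157430976}{143658030193} - \frac{4549494 i \sqrt{565}}{718290150965} \approx 5.368 - 0.00015055 i$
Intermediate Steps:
$d{\left(h \right)} = i \sqrt{565}$ ($d{\left(h \right)} = \sqrt{-647 + 82} = \sqrt{-565} = i \sqrt{565}$)
$t = 228225$ ($t = \frac{2076285 - 1391610}{3} = \frac{1}{3} \cdot 684675 = 228225$)
$\frac{-1415352 + 33 \left(-94974\right)}{\left(-1075745 - d{\left(-1196 \right)}\right) + t} = \frac{-1415352 + 33 \left(-94974\right)}{\left(-1075745 - i \sqrt{565}\right) + 228225} = \frac{-1415352 - 3134142}{\left(-1075745 - i \sqrt{565}\right) + 228225} = - \frac{4549494}{-847520 - i \sqrt{565}}$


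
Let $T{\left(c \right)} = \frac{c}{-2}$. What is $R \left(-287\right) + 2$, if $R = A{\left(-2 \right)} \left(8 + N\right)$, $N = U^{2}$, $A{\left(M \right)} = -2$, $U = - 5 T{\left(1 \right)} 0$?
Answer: $4594$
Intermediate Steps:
$T{\left(c \right)} = - \frac{c}{2}$ ($T{\left(c \right)} = c \left(- \frac{1}{2}\right) = - \frac{c}{2}$)
$U = 0$ ($U = - 5 \left(\left(- \frac{1}{2}\right) 1\right) 0 = \left(-5\right) \left(- \frac{1}{2}\right) 0 = \frac{5}{2} \cdot 0 = 0$)
$N = 0$ ($N = 0^{2} = 0$)
$R = -16$ ($R = - 2 \left(8 + 0\right) = \left(-2\right) 8 = -16$)
$R \left(-287\right) + 2 = \left(-16\right) \left(-287\right) + 2 = 4592 + 2 = 4594$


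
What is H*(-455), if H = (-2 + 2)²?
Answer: 0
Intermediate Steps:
H = 0 (H = 0² = 0)
H*(-455) = 0*(-455) = 0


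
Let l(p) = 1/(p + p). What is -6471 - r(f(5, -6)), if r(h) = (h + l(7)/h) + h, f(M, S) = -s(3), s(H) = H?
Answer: -271529/42 ≈ -6465.0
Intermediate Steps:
l(p) = 1/(2*p)
f(M, S) = -3 (f(M, S) = -1*3 = -3)
r(h) = 2*h + 1/(14*h) (r(h) = (h + ((½)/7)/h) + h = (h + ((½)*(⅐))/h) + h = (h + 1/(14*h)) + h = 2*h + 1/(14*h))
-6471 - r(f(5, -6)) = -6471 - (2*(-3) + (1/14)/(-3)) = -6471 - (-6 + (1/14)*(-⅓)) = -6471 - (-6 - 1/42) = -6471 - 1*(-253/42) = -6471 + 253/42 = -271529/42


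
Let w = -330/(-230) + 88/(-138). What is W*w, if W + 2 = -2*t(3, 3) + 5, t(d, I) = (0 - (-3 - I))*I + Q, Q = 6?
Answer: -825/23 ≈ -35.870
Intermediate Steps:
t(d, I) = 6 + I*(3 + I) (t(d, I) = (0 - (-3 - I))*I + 6 = (0 + (3 + I))*I + 6 = (3 + I)*I + 6 = I*(3 + I) + 6 = 6 + I*(3 + I))
W = -45 (W = -2 + (-2*(6 + 3**2 + 3*3) + 5) = -2 + (-2*(6 + 9 + 9) + 5) = -2 + (-2*24 + 5) = -2 + (-48 + 5) = -2 - 43 = -45)
w = 55/69 (w = -330*(-1/230) + 88*(-1/138) = 33/23 - 44/69 = 55/69 ≈ 0.79710)
W*w = -45*55/69 = -825/23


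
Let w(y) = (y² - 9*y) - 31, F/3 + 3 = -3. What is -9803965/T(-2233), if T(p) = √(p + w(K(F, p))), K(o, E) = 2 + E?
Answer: -9803965*√1248794/2497588 ≈ -4386.6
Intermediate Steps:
F = -18 (F = -9 + 3*(-3) = -9 - 9 = -18)
w(y) = -31 + y² - 9*y
T(p) = √(-49 + (2 + p)² - 8*p) (T(p) = √(p + (-31 + (2 + p)² - 9*(2 + p))) = √(p + (-31 + (2 + p)² + (-18 - 9*p))) = √(p + (-49 + (2 + p)² - 9*p)) = √(-49 + (2 + p)² - 8*p))
-9803965/T(-2233) = -9803965/√(-45 + (-2233)² - 4*(-2233)) = -9803965/√(-45 + 4986289 + 8932) = -9803965*√1248794/2497588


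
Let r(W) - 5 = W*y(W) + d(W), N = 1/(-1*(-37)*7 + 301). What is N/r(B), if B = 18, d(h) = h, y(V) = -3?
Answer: -1/17360 ≈ -5.7604e-5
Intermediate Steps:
N = 1/560 (N = 1/(37*7 + 301) = 1/(259 + 301) = 1/560 ≈ 0.0017857)
r(W) = 5 - 2*W (r(W) = 5 + (W*(-3) + W) = 5 + (-3*W + W) = 5 - 2*W)
N/r(B) = 1/(560*(5 - 2*18)) = 1/(560*(5 - 36)) = (1/560)/(-31) = (1/560)*(-1/31) = -1/17360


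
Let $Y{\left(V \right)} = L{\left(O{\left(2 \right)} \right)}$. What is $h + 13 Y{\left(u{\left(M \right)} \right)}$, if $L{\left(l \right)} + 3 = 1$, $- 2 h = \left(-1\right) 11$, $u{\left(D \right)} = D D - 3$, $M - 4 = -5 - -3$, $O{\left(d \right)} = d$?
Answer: $- \frac{41}{2} \approx -20.5$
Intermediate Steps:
$M = 2$ ($M = 4 - 2 = 2$)
$u{\left(D \right)} = -3 + D^{2}$ ($u{\left(D \right)} = D^{2} - 3 = -3 + D^{2}$)
$h = \frac{11}{2}$ ($h = - \frac{\left(-1\right) 11}{2} = \left(- \frac{1}{2}\right) \left(-11\right) = \frac{11}{2} \approx 5.5$)
$L{\left(l \right)} = -2$ ($L{\left(l \right)} = -3 + 1 = -2$)
$Y{\left(V \right)} = -2$
$h + 13 Y{\left(u{\left(M \right)} \right)} = \frac{11}{2} + 13 \left(-2\right) = \frac{11}{2} - 26 = - \frac{41}{2}$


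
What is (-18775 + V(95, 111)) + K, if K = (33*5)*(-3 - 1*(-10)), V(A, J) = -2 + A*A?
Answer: -8597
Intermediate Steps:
V(A, J) = -2 + A²
K = 1155 (K = 165*(-3 + 10) = 165*7 = 1155)
(-18775 + V(95, 111)) + K = (-18775 + (-2 + 95²)) + 1155 = (-18775 + (-2 + 9025)) + 1155 = (-18775 + 9023) + 1155 = -9752 + 1155 = -8597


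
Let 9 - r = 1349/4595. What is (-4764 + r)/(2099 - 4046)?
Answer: 21850574/8946465 ≈ 2.4424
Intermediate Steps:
r = 40006/4595 (r = 9 - 1349/4595 = 40006/4595 ≈ 8.7064)
(-4764 + r)/(2099 - 4046) = (-4764 + 40006/4595)/(2099 - 4046) = -21850574/4595/(-1947) = -21850574/4595*(-1/1947) = 21850574/8946465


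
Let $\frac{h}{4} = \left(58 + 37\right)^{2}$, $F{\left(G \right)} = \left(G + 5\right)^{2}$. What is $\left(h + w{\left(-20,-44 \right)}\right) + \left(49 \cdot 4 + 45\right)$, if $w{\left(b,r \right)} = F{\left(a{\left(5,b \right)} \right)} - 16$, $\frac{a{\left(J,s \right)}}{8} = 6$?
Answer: $39134$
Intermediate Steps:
$a{\left(J,s \right)} = 48$ ($a{\left(J,s \right)} = 8 \cdot 6 = 48$)
$F{\left(G \right)} = \left(5 + G\right)^{2}$
$h = 36100$ ($h = 4 \left(58 + 37\right)^{2} = 4 \cdot 95^{2} = 4 \cdot 9025 = 36100$)
$w{\left(b,r \right)} = 2793$ ($w{\left(b,r \right)} = \left(5 + 48\right)^{2} - 16 = 53^{2} - 16 = 2809 - 16 = 2793$)
$\left(h + w{\left(-20,-44 \right)}\right) + \left(49 \cdot 4 + 45\right) = \left(36100 + 2793\right) + \left(49 \cdot 4 + 45\right) = 38893 + \left(196 + 45\right) = 38893 + 241 = 39134$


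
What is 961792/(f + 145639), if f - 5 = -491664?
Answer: -240448/86505 ≈ -2.7796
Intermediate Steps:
f = -491659 (f = 5 - 491664 = -491659)
961792/(f + 145639) = 961792/(-491659 + 145639) = 961792/(-346020) = 961792*(-1/346020) = -240448/86505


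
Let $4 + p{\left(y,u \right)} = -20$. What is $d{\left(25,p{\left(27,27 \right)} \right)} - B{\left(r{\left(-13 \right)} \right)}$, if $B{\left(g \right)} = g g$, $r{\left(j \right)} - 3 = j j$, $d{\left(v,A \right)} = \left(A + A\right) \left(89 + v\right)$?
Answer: $-35056$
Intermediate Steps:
$p{\left(y,u \right)} = -24$ ($p{\left(y,u \right)} = -4 - 20 = -24$)
$d{\left(v,A \right)} = 2 A \left(89 + v\right)$
$r{\left(j \right)} = 3 + j^{2}$ ($r{\left(j \right)} = 3 + j j = 3 + j^{2}$)
$B{\left(g \right)} = g^{2}$
$d{\left(25,p{\left(27,27 \right)} \right)} - B{\left(r{\left(-13 \right)} \right)} = 2 \left(-24\right) \left(89 + 25\right) - \left(3 + \left(-13\right)^{2}\right)^{2} = 2 \left(-24\right) 114 - \left(3 + 169\right)^{2} = -5472 - 172^{2} = -5472 - 29584 = -35056$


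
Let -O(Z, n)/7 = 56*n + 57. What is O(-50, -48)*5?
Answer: 92085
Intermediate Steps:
O(Z, n) = -399 - 392*n (O(Z, n) = -7*(56*n + 57) = -7*(57 + 56*n) = -399 - 392*n)
O(-50, -48)*5 = (-399 - 392*(-48))*5 = (-399 + 18816)*5 = 18417*5 = 92085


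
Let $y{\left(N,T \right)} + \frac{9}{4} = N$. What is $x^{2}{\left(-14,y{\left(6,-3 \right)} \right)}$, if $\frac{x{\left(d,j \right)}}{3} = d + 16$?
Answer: $36$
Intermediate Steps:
$y{\left(N,T \right)} = - \frac{9}{4} + N$
$x{\left(d,j \right)} = 48 + 3 d$ ($x{\left(d,j \right)} = 3 \left(d + 16\right) = 3 \left(16 + d\right) = 48 + 3 d$)
$x^{2}{\left(-14,y{\left(6,-3 \right)} \right)} = \left(48 + 3 \left(-14\right)\right)^{2} = \left(48 - 42\right)^{2} = 6^{2} = 36$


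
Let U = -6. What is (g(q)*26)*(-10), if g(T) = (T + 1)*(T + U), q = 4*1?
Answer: 2600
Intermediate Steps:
q = 4
g(T) = (1 + T)*(-6 + T) (g(T) = (T + 1)*(T - 6) = (1 + T)*(-6 + T))
(g(q)*26)*(-10) = ((-6 + 4² - 5*4)*26)*(-10) = ((-6 + 16 - 20)*26)*(-10) = -10*26*(-10) = -260*(-10) = 2600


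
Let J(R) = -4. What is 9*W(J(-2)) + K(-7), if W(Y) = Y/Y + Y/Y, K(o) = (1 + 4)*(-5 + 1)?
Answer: -2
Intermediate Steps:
K(o) = -20 (K(o) = 5*(-4) = -20)
W(Y) = 2 (W(Y) = 1 + 1 = 2)
9*W(J(-2)) + K(-7) = 9*2 - 20 = 18 - 20 = -2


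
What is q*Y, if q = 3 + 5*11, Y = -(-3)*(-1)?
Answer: -174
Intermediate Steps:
Y = -3 (Y = -1*3 = -3)
q = 58 (q = 3 + 55 = 58)
q*Y = 58*(-3) = -174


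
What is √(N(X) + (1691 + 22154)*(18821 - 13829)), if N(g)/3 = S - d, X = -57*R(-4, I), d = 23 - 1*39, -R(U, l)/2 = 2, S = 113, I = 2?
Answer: √119034627 ≈ 10910.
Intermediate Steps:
R(U, l) = -4 (R(U, l) = -2*2 = -4)
d = -16 (d = 23 - 39 = -16)
X = 228 (X = -57*(-4) = 228)
N(g) = 387 (N(g) = 3*(113 - 1*(-16)) = 3*(113 + 16) = 3*129 = 387)
√(N(X) + (1691 + 22154)*(18821 - 13829)) = √(387 + (1691 + 22154)*(18821 - 13829)) = √(387 + 23845*4992) = √(387 + 119034240) = √119034627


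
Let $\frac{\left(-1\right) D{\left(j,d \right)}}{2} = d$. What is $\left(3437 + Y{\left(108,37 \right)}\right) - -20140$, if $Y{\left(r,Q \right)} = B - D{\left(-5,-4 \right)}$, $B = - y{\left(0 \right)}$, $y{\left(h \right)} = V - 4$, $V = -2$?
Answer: $23575$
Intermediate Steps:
$y{\left(h \right)} = -6$ ($y{\left(h \right)} = -2 - 4 = -6$)
$D{\left(j,d \right)} = - 2 d$
$B = 6$ ($B = \left(-1\right) \left(-6\right) = 6$)
$Y{\left(r,Q \right)} = -2$ ($Y{\left(r,Q \right)} = 6 - \left(-2\right) \left(-4\right) = 6 - 8 = -2$)
$\left(3437 + Y{\left(108,37 \right)}\right) - -20140 = \left(3437 - 2\right) - -20140 = 3435 + 20140 = 23575$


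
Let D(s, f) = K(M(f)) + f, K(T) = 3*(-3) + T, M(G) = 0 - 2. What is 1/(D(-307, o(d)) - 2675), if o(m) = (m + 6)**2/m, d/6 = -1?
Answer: -1/2686 ≈ -0.00037230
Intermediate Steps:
d = -6 (d = 6*(-1) = -6)
M(G) = -2
K(T) = -9 + T
o(m) = (6 + m)**2/m
D(s, f) = -11 + f (D(s, f) = (-9 - 2) + f = -11 + f)
1/(D(-307, o(d)) - 2675) = 1/((-11 + (6 - 6)**2/(-6)) - 2675) = 1/((-11 - 1/6*0**2) - 2675) = 1/((-11 - 1/6*0) - 2675) = 1/((-11 + 0) - 2675) = 1/(-11 - 2675) = 1/(-2686) = -1/2686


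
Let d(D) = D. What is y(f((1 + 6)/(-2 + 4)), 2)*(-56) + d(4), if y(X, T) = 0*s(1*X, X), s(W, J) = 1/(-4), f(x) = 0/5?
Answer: 4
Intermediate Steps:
f(x) = 0 (f(x) = 0*(1/5) = 0)
s(W, J) = -1/4
y(X, T) = 0 (y(X, T) = 0*(-1/4) = 0)
y(f((1 + 6)/(-2 + 4)), 2)*(-56) + d(4) = 0*(-56) + 4 = 0 + 4 = 4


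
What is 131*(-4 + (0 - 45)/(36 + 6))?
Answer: -9301/14 ≈ -664.36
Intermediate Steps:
131*(-4 + (0 - 45)/(36 + 6)) = 131*(-4 - 45/42) = 131*(-4 - 45*1/42) = 131*(-4 - 15/14) = 131*(-71/14) = -9301/14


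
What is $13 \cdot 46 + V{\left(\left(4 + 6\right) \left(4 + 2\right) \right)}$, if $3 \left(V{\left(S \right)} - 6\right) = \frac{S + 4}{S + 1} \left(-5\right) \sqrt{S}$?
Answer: $604 - \frac{640 \sqrt{15}}{183} \approx 590.46$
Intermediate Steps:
$V{\left(S \right)} = 6 - \frac{5 \sqrt{S} \left(4 + S\right)}{3 \left(1 + S\right)}$ ($V{\left(S \right)} = 6 + \frac{\frac{S + 4}{S + 1} \left(-5\right) \sqrt{S}}{3} = 6 + \frac{\frac{4 + S}{1 + S} \left(-5\right) \sqrt{S}}{3} = 6 + \frac{- \frac{5 \left(4 + S\right)}{1 + S} \sqrt{S}}{3} = 6 + \frac{\left(-5\right) \sqrt{S} \frac{1}{1 + S} \left(4 + S\right)}{3} = 6 - \frac{5 \sqrt{S} \left(4 + S\right)}{3 \left(1 + S\right)}$)
$13 \cdot 46 + V{\left(\left(4 + 6\right) \left(4 + 2\right) \right)} = 13 \cdot 46 + \frac{18 - 20 \sqrt{\left(4 + 6\right) \left(4 + 2\right)} - 5 \left(\left(4 + 6\right) \left(4 + 2\right)\right)^{\frac{3}{2}} + 18 \left(4 + 6\right) \left(4 + 2\right)}{3 \left(1 + \left(4 + 6\right) \left(4 + 2\right)\right)} = 598 + \frac{18 - 20 \sqrt{10 \cdot 6} - 5 \left(10 \cdot 6\right)^{\frac{3}{2}} + 18 \cdot 10 \cdot 6}{3 \left(1 + 10 \cdot 6\right)} = 598 + \frac{18 - 20 \sqrt{60} - 5 \cdot 60^{\frac{3}{2}} + 18 \cdot 60}{3 \left(1 + 60\right)} = 598 + \frac{18 - 20 \cdot 2 \sqrt{15} - 5 \cdot 120 \sqrt{15} + 1080}{3 \cdot 61} = 598 + \frac{1}{3} \cdot \frac{1}{61} \left(18 - 40 \sqrt{15} - 600 \sqrt{15} + 1080\right) = 598 + \frac{1}{3} \cdot \frac{1}{61} \left(1098 - 640 \sqrt{15}\right) = 598 + \left(6 - \frac{640 \sqrt{15}}{183}\right) = 604 - \frac{640 \sqrt{15}}{183}$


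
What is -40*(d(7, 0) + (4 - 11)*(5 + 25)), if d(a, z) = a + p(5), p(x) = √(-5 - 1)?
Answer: 8120 - 40*I*√6 ≈ 8120.0 - 97.98*I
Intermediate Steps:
p(x) = I*√6 (p(x) = √(-6) = I*√6)
d(a, z) = a + I*√6
-40*(d(7, 0) + (4 - 11)*(5 + 25)) = -40*((7 + I*√6) + (4 - 11)*(5 + 25)) = -40*((7 + I*√6) - 7*30) = -40*((7 + I*√6) - 210) = -40*(-203 + I*√6) = 8120 - 40*I*√6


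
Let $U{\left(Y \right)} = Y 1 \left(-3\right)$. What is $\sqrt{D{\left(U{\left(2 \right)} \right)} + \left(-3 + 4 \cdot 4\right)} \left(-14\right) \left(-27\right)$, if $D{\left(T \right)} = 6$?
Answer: $378 \sqrt{19} \approx 1647.7$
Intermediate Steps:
$U{\left(Y \right)} = - 3 Y$ ($U{\left(Y \right)} = Y \left(-3\right) = - 3 Y$)
$\sqrt{D{\left(U{\left(2 \right)} \right)} + \left(-3 + 4 \cdot 4\right)} \left(-14\right) \left(-27\right) = \sqrt{6 + \left(-3 + 4 \cdot 4\right)} \left(-14\right) \left(-27\right) = \sqrt{6 + \left(-3 + 16\right)} \left(-14\right) \left(-27\right) = \sqrt{6 + 13} \left(-14\right) \left(-27\right) = \sqrt{19} \left(-14\right) \left(-27\right) = - 14 \sqrt{19} \left(-27\right) = 378 \sqrt{19}$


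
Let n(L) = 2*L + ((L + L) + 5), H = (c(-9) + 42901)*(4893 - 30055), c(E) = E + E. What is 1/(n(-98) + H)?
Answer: -1/1079022433 ≈ -9.2676e-10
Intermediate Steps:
c(E) = 2*E
H = -1079022046 (H = (2*(-9) + 42901)*(4893 - 30055) = (-18 + 42901)*(-25162) = 42883*(-25162) = -1079022046)
n(L) = 5 + 4*L (n(L) = 2*L + (2*L + 5) = 2*L + (5 + 2*L) = 5 + 4*L)
1/(n(-98) + H) = 1/((5 + 4*(-98)) - 1079022046) = 1/((5 - 392) - 1079022046) = 1/(-387 - 1079022046) = 1/(-1079022433) = -1/1079022433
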